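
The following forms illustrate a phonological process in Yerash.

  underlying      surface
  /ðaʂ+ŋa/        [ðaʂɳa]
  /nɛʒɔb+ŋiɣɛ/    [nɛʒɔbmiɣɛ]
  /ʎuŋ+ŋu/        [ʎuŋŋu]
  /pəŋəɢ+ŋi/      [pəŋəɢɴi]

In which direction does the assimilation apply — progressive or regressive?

Comparing underlying and surface forms, /ŋ/ → [ɳ] is the alternation; the neighbouring /ʂ/ is constant.
/ŋ/ is velar while /ʂ/ is retroflex; the output [ɳ] is retroflex, matching the trigger — so the feature that spreads is place.
The same holds elsewhere in the data: /ŋ/ → [m] after /b/ (velar → bilabial, matching bilabial); /ŋ/ → [ɴ] after /ɢ/ (velar → uvular, matching uvular) — only place changes, and always toward the preceding segment.
Nothing changes in [ʎuŋŋu]: there the adjacent consonants already agree in place (/ŋ/ and /ŋ/ are both velar), so this form is consistent with the same rule.
Since the segment that changes follows the conditioning segment, the assimilation is progressive.

progressive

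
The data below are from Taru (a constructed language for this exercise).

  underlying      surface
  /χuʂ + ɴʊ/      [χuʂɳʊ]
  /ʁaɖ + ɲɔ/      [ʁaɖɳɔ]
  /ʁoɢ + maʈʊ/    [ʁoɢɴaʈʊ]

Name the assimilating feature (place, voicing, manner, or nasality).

The segment that alternates is /ɴ/, which surfaces as [ɳ] when adjacent to /ʂ/.
/ɴ/ is uvular while /ʂ/ is retroflex; the output [ɳ] is retroflex, matching the trigger — so the feature that spreads is place.
Checking the remaining alternations: /ɲ/ → [ɳ] after /ɖ/ (palatal → retroflex, matching retroflex); /m/ → [ɴ] after /ɢ/ (bilabial → uvular, matching uvular) — only place changes, and always toward the preceding segment.

place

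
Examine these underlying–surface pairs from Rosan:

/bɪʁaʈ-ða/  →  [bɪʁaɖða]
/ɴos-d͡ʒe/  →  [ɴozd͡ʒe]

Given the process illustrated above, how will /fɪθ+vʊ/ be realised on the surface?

The data show regressive voicing assimilation: /ʈ/ → [ɖ] before /ð/; /s/ → [z] before /d͡ʒ/. In each pair only voicing changes, matching the following consonant, while place and manner stay constant.
The rule targets /θ/ (voiceless dental fricative), which sits before the trigger /v/ (voiced).
The voiced dental fricative is [ð], so /θ/ → [ð].

[fɪðvʊ]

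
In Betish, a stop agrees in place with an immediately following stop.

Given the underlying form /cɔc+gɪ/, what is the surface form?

/c/ is a voiceless palatal stop. The following trigger /g/ is velar, so /c/ must become velar as well.
Changing only its place to velar gives [k] — the voiceless velar stop.

[cɔkgɪ]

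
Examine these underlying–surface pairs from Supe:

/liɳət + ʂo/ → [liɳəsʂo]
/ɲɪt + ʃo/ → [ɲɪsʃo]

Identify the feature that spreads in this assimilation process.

The segment that alternates is /t/, which surfaces as [s] when adjacent to /ʂ/.
The change stop → fricative matches the manner of the following /ʂ/, identifying this as manner assimilation.
The other alternating form patterns the same way: /t/ → [s] before /ʃ/ (stop → fricative, matching a fricative) — only manner changes, and always toward the following segment.

manner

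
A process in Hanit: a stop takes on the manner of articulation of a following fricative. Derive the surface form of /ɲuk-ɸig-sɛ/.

[ɲuxɸiɣsɛ]

The rule targets /k/ (voiceless velar stop), which sits before the trigger /ɸ/ (fricative).
A voiceless velar fricative is [x], so the surface segment is [x].
At the second juncture, /g/ likewise becomes [ɣ] adjacent to /s/.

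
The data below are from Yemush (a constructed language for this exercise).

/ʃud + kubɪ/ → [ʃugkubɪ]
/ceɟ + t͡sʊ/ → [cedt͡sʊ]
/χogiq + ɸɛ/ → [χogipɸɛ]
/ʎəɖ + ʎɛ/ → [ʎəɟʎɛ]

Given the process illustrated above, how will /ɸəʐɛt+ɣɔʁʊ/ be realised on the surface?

The data show regressive place assimilation: /d/ → [g] before /k/; /ɟ/ → [d] before /t͡s/; /q/ → [p] before /ɸ/; /ɖ/ → [ɟ] before /ʎ/. In each pair only place changes, matching the following consonant, while manner and voice stay constant.
/t/ is a voiceless alveolar stop. The following trigger /ɣ/ is velar, so /t/ must become velar as well.
A voiceless velar stop is [k], so the surface segment is [k].

[ɸəʐɛkɣɔʁʊ]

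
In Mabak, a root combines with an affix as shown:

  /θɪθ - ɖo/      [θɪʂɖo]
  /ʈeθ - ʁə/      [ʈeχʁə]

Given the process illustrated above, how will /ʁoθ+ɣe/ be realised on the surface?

The data show regressive place assimilation: /θ/ → [ʂ] before /ɖ/; /θ/ → [χ] before /ʁ/. In each pair only place changes, matching the following consonant, while manner and voice stay constant.
The rule targets /θ/ (voiceless dental fricative), which sits before the trigger /ɣ/ (velar).
Changing only its place to velar gives [x] — the voiceless velar fricative.

[ʁoxɣe]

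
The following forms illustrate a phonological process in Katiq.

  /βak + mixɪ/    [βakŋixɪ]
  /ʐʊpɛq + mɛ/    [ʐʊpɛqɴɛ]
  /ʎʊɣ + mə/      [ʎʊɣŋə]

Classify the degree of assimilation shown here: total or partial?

partial assimilation

Underlying /m/ is realised as [ŋ] next to /k/; /k/ itself does not change.
/m/ is bilabial while /k/ is velar; the output [ŋ] is velar, matching the trigger — so the feature that spreads is place.
Manner and voice are unchanged, so the assimilation is partial, not total.
The same holds elsewhere in the data: /m/ → [ɴ] after /q/ (bilabial → uvular, matching uvular); /m/ → [ŋ] after /ɣ/ (bilabial → velar, matching velar) — only place changes, and always toward the preceding segment.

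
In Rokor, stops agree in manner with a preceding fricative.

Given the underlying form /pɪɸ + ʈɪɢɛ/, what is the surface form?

[pɪɸʂɪɢɛ]

The rule targets /ʈ/ (voiceless retroflex stop), which sits after the trigger /ɸ/ (fricative).
A voiceless retroflex fricative is [ʂ], so the surface segment is [ʂ].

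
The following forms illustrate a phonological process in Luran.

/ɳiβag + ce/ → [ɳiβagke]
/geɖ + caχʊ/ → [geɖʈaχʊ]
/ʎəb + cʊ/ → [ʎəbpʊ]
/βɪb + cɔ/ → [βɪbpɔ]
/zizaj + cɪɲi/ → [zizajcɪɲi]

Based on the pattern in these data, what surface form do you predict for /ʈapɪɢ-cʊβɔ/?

[ʈapɪɢqʊβɔ]

The data show progressive place assimilation: /c/ → [k] after /g/; /c/ → [ʈ] after /ɖ/; /c/ → [p] after /b/. In each pair only place changes, matching the preceding consonant, while manner and voice stay constant.
No alternation appears in [zizajcɪɲi]: there the adjacent consonants already agree in place (/c/ and /j/ are both palatal), so this form is consistent with the same rule.
The rule targets /c/ (voiceless palatal stop), which sits after the trigger /ɢ/ (uvular).
The voiceless uvular stop is [q], so /c/ → [q].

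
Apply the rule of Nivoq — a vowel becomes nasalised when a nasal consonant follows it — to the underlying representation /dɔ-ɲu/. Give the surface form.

[dɔ̃ɲu]

The vowel /ɔ/ is adjacent to the following nasal /ɲ/, so it acquires [+nasal] and surfaces as [ɔ̃].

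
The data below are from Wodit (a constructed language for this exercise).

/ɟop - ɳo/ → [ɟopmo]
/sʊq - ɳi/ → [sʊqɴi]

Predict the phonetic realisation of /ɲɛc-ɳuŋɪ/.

The data show progressive place assimilation: /ɳ/ → [m] after /p/; /ɳ/ → [ɴ] after /q/. In each pair only place changes, matching the preceding consonant, while manner and voice stay constant.
/ɳ/ is a voiced retroflex nasal. The preceding trigger /c/ is palatal, so /ɳ/ must become palatal as well.
Changing only its place to palatal gives [ɲ] — the voiced palatal nasal.

[ɲɛcɲuŋɪ]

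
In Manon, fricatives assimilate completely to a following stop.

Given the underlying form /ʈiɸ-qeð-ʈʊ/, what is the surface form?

/ɸ/ is the segment targeted by the rule; it sits immediately before /q/, so it assimilates completely and surfaces as [q].
At the second juncture, /ð/ likewise becomes [ʈ] adjacent to /ʈ/.

[ʈiqqeʈʈʊ]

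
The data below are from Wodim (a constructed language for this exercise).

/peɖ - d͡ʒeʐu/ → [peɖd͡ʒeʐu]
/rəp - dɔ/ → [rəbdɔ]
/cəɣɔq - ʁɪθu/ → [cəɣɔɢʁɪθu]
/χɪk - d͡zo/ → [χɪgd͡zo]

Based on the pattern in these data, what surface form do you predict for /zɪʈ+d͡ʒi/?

[zɪɖd͡ʒi]

The data show regressive voicing assimilation: /p/ → [b] before /d/; /q/ → [ɢ] before /ʁ/; /k/ → [g] before /d͡z/. In each pair only voicing changes, matching the following consonant, while place and manner stay constant.
No alternation appears in [peɖd͡ʒeʐu]: there the adjacent consonants already agree in voicing (/ɖ/ and /d͡ʒ/ are both voiced), so this form is consistent with the same rule.
/ʈ/ is a voiceless retroflex stop. The following trigger /d͡ʒ/ is voiced, so /ʈ/ must become voiced as well.
Changing only its voicing to voiced gives [ɖ] — the voiced retroflex stop.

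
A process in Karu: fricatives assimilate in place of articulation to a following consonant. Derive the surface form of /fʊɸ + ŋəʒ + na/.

[fʊxŋəzna]

The rule targets /ɸ/ (voiceless bilabial fricative), which sits before the trigger /ŋ/ (velar).
The voiceless velar fricative is [x], so /ɸ/ → [x].
At the second juncture, /ʒ/ likewise becomes [z] adjacent to /n/.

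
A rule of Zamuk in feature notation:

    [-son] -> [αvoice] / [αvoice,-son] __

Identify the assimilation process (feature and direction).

progressive voicing assimilation

The shared variable α links the value of [voice] on the target to the same value on the neighbouring segment, so voicing is the feature that assimilates.
The conditioning segment sits to the left of the focus bar, meaning the trigger precedes the segment that changes — progressive assimilation.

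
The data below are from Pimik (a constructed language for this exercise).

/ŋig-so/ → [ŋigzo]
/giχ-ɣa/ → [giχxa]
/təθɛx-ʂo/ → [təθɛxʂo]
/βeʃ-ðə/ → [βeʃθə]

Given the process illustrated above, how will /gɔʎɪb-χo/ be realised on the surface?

[gɔʎɪbʁo]

The data show progressive voicing assimilation: /s/ → [z] after /g/; /ɣ/ → [x] after /χ/; /ð/ → [θ] after /ʃ/. In each pair only voicing changes, matching the preceding consonant, while place and manner stay constant.
Nothing changes in [təθɛxʂo]: there the adjacent consonants already agree in voicing (/ʂ/ and /x/ are both voiceless), so this form is consistent with the same rule.
The rule targets /χ/ (voiceless uvular fricative), which sits after the trigger /b/ (voiced).
The voiced uvular fricative is [ʁ], so /χ/ → [ʁ].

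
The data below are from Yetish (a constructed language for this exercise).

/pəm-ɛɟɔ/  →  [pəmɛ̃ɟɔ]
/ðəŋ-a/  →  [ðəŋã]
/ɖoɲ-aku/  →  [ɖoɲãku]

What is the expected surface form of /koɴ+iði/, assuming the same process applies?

The data show progressive nasality assimilation (vowel nasalisation): /ɛ/ → [ɛ̃] after /m/; /a/ → [ã] after /ŋ/; /a/ → [ã] after /ɲ/ — a vowel is nasalised by an immediately preceding nasal consonant.
The vowel /i/ is adjacent to the preceding nasal /ɴ/, so it acquires [+nasal] and surfaces as [ĩ].

[koɴĩði]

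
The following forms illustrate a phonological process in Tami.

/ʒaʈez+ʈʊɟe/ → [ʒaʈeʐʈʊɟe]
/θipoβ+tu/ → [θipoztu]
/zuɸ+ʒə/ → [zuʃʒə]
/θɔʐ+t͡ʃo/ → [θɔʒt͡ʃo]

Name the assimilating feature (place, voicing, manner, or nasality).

place

Comparing underlying and surface forms, /z/ → [ʐ] is the alternation; the neighbouring /ʈ/ is constant.
The change alveolar → retroflex matches the place of the following /ʈ/, identifying this as place assimilation.
Checking the remaining alternations: /β/ → [z] before /t/ (bilabial → alveolar, matching alveolar); /ɸ/ → [ʃ] before /ʒ/ (bilabial → postalveolar, matching postalveolar); /ʐ/ → [ʒ] before /t͡ʃ/ (retroflex → postalveolar, matching postalveolar) — only place changes, and always toward the following segment.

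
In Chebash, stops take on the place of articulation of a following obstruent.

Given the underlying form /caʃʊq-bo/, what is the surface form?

The rule targets /q/ (voiceless uvular stop), which sits before the trigger /b/ (bilabial).
Changing only its place to bilabial gives [p] — the voiceless bilabial stop.

[caʃʊpbo]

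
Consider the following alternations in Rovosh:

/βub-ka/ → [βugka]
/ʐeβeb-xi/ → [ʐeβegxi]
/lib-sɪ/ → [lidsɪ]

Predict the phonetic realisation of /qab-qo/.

[qaɢqo]

The data show regressive place assimilation: /b/ → [g] before /k/; /b/ → [g] before /x/; /b/ → [d] before /s/. In each pair only place changes, matching the following consonant, while manner and voice stay constant.
The rule targets /b/ (voiced bilabial stop), which sits before the trigger /q/ (uvular).
The voiced uvular stop is [ɢ], so /b/ → [ɢ].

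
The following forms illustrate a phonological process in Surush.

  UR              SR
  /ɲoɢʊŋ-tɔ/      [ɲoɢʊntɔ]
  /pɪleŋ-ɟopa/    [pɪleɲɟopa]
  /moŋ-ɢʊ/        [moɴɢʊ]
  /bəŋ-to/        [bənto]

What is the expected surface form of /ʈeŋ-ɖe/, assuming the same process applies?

[ʈeɳɖe]

The data show regressive place assimilation: /ŋ/ → [n] before /t/; /ŋ/ → [ɲ] before /ɟ/; /ŋ/ → [ɴ] before /ɢ/. In each pair only place changes, matching the following consonant, while manner and voice stay constant.
/ŋ/ is a voiced velar nasal. The following trigger /ɖ/ is retroflex, so /ŋ/ must become retroflex as well.
A voiced retroflex nasal is [ɳ], so the surface segment is [ɳ].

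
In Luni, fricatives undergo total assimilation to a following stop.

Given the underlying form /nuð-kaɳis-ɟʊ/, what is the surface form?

[nukkaɳiɟɟʊ]

/ð/ is the segment targeted by the rule; it sits immediately before /k/, so it assimilates completely and surfaces as [k].
At the second juncture, /s/ likewise becomes [ɟ] adjacent to /ɟ/.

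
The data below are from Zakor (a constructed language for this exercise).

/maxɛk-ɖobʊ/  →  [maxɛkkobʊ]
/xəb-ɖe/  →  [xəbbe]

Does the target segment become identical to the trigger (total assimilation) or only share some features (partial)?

The segment that alternates is /ɖ/, which surfaces as [k] when adjacent to /k/.
The output [k] is identical to the trigger /k/ — every feature (place, manner, voicing) has been copied — so this is total assimilation.
The other form behaves the same way: /ɖ/ → [b] after /b/ — in each case the output is a copy of the preceding consonant.

total assimilation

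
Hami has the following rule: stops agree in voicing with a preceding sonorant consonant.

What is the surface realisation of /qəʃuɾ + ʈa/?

[qəʃuɾɖa]

/ʈ/ is a voiceless retroflex stop. The preceding trigger /ɾ/ is voiced, so /ʈ/ must become voiced as well.
The voiced retroflex stop is [ɖ], so /ʈ/ → [ɖ].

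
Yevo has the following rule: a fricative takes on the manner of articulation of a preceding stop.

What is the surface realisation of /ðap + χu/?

The rule targets /χ/ (voiceless uvular fricative), which sits after the trigger /p/ (stop).
A voiceless uvular stop is [q], so the surface segment is [q].

[ðapqu]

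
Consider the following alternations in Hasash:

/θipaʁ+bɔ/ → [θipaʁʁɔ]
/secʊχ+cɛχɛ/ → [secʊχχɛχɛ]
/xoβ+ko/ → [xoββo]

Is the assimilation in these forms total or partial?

The segment that alternates is /b/, which surfaces as [ʁ] when adjacent to /ʁ/.
The output [ʁ] is identical to the trigger /ʁ/ — every feature (place, manner, voicing) has been copied — so this is total assimilation.
The other forms behave the same way: /c/ → [χ] after /χ/; /k/ → [β] after /β/ — in each case the output is a copy of the preceding consonant.

total assimilation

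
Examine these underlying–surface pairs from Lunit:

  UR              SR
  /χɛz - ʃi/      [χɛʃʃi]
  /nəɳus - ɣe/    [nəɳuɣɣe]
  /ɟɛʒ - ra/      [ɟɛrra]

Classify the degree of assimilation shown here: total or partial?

total assimilation

Underlying /z/ is realised as [ʃ] next to /ʃ/; /ʃ/ itself does not change.
The output [ʃ] is identical to the trigger /ʃ/ — every feature (place, manner, voicing) has been copied — so this is total assimilation.
The other forms behave the same way: /s/ → [ɣ] before /ɣ/; /ʒ/ → [r] before /r/ — in each case the output is a copy of the following consonant.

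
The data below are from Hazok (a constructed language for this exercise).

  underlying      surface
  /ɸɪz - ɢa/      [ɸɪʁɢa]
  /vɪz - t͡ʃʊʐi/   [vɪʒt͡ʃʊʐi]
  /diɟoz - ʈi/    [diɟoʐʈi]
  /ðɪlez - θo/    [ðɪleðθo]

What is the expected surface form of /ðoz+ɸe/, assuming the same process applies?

[ðoβɸe]

The data show regressive place assimilation: /z/ → [ʁ] before /ɢ/; /z/ → [ʒ] before /t͡ʃ/; /z/ → [ʐ] before /ʈ/; /z/ → [ð] before /θ/. In each pair only place changes, matching the following consonant, while manner and voice stay constant.
The rule targets /z/ (voiced alveolar fricative), which sits before the trigger /ɸ/ (bilabial).
The voiced bilabial fricative is [β], so /z/ → [β].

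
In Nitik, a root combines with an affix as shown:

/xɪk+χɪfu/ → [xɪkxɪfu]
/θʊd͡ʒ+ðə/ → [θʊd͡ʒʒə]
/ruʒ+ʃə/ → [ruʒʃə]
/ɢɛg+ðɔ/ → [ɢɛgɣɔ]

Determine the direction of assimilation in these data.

progressive

Comparing underlying and surface forms, /χ/ → [x] is the alternation; the neighbouring /k/ is constant.
/χ/ is uvular while /k/ is velar; the output [x] is velar, matching the trigger — so the feature that spreads is place.
Checking the remaining alternations: /ð/ → [ʒ] after /d͡ʒ/ (dental → postalveolar, matching postalveolar); /ð/ → [ɣ] after /g/ (dental → velar, matching velar) — only place changes, and always toward the preceding segment.
Nothing changes in [ruʒʃə]: there the adjacent consonants already agree in place (/ʃ/ and /ʒ/ are both postalveolar), so this form is consistent with the same rule.
The trigger is the preceding segment, so the direction is progressive (perseverative).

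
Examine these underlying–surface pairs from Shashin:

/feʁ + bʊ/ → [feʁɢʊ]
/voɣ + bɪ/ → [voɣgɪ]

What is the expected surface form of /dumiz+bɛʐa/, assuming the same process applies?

[dumizdɛʐa]

The data show progressive place assimilation: /b/ → [ɢ] after /ʁ/; /b/ → [g] after /ɣ/. In each pair only place changes, matching the preceding consonant, while manner and voice stay constant.
The rule targets /b/ (voiced bilabial stop), which sits after the trigger /z/ (alveolar).
A voiced alveolar stop is [d], so the surface segment is [d].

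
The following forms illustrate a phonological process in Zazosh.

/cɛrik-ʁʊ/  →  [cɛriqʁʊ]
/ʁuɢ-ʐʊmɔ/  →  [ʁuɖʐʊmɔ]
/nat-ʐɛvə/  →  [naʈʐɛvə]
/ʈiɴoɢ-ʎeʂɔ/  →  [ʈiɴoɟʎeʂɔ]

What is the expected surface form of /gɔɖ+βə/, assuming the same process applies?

The data show regressive place assimilation: /k/ → [q] before /ʁ/; /ɢ/ → [ɖ] before /ʐ/; /t/ → [ʈ] before /ʐ/; /ɢ/ → [ɟ] before /ʎ/. In each pair only place changes, matching the following consonant, while manner and voice stay constant.
/ɖ/ is a voiced retroflex stop. The following trigger /β/ is bilabial, so /ɖ/ must become bilabial as well.
Changing only its place to bilabial gives [b] — the voiced bilabial stop.

[gɔbβə]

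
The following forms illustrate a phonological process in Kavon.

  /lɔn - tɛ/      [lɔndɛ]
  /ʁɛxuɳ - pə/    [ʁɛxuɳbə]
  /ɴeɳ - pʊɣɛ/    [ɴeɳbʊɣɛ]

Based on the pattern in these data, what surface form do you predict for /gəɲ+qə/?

The data show progressive voicing assimilation: /t/ → [d] after /n/; /p/ → [b] after /ɳ/. In each pair only voicing changes, matching the preceding consonant, while place and manner stay constant.
/q/ is a voiceless uvular stop. The preceding trigger /ɲ/ is voiced, so /q/ must become voiced as well.
A voiced uvular stop is [ɢ], so the surface segment is [ɢ].

[gəɲɢə]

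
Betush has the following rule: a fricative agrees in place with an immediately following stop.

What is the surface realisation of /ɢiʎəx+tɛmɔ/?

The rule targets /x/ (voiceless velar fricative), which sits before the trigger /t/ (alveolar).
A voiceless alveolar fricative is [s], so the surface segment is [s].

[ɢiʎəstɛmɔ]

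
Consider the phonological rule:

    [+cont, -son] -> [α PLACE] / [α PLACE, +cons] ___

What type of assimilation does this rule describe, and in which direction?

The shared variable α links the value of the place features (abbreviated [PLACE]) on the target to the same value on the neighbouring segment, so place is the feature that assimilates.
The conditioning segment sits to the left of the focus bar, meaning the trigger precedes the segment that changes — progressive assimilation.

progressive place assimilation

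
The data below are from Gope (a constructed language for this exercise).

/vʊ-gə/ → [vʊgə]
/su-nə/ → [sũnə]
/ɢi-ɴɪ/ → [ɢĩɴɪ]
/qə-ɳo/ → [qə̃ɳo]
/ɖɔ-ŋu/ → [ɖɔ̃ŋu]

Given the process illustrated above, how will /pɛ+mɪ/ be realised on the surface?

[pɛ̃mɪ]

The data show regressive nasality assimilation (vowel nasalisation): /u/ → [ũ] before /n/; /i/ → [ĩ] before /ɴ/; /ə/ → [ə̃] before /ɳ/; /ɔ/ → [ɔ̃] before /ŋ/ — a vowel is nasalised by an immediately following nasal consonant.
No change occurs in [vʊgə] because the vowel at the boundary is adjacent to an oral consonant, not a nasal (/ʊ/ next to /g/).
The vowel /ɛ/ is adjacent to the following nasal /m/, so it acquires [+nasal] and surfaces as [ɛ̃].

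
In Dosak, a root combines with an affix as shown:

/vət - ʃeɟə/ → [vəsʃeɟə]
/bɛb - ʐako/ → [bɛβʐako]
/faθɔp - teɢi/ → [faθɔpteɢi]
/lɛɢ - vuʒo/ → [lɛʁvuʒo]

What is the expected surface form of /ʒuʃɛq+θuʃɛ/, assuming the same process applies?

[ʒuʃɛχθuʃɛ]

The data show regressive manner assimilation: /t/ → [s] before /ʃ/; /b/ → [β] before /ʐ/; /ɢ/ → [ʁ] before /v/. In each pair only manner changes, matching the following consonant, while place and voice stay constant.
Nothing changes in [faθɔpteɢi]: there the adjacent consonants already agree in manner (/p/ and /t/ are both stops), so this form is consistent with the same rule.
The rule targets /q/ (voiceless uvular stop), which sits before the trigger /θ/ (fricative).
Changing only its manner to fricative gives [χ] — the voiceless uvular fricative.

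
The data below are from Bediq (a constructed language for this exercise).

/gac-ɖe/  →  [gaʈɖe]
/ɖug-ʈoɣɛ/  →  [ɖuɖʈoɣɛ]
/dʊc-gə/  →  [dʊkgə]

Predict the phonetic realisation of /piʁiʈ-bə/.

[piʁipbə]

The data show regressive place assimilation: /c/ → [ʈ] before /ɖ/; /g/ → [ɖ] before /ʈ/; /c/ → [k] before /g/. In each pair only place changes, matching the following consonant, while manner and voice stay constant.
/ʈ/ is a voiceless retroflex stop. The following trigger /b/ is bilabial, so /ʈ/ must become bilabial as well.
The voiceless bilabial stop is [p], so /ʈ/ → [p].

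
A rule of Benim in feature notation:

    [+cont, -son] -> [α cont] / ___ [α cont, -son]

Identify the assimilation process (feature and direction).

The shared variable α links the value of [cont] on the target to that of the neighbouring obstruent. [cont] distinguishes stops from fricatives — a manner-of-articulation feature — so this is manner assimilation.
The conditioning segment sits to the right of the focus bar, meaning the trigger follows the segment that changes — regressive assimilation.

regressive manner assimilation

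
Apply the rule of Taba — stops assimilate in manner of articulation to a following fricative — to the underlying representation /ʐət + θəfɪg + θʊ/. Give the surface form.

[ʐəsθəfɪɣθʊ]

/t/ is a voiceless alveolar stop. The following trigger /θ/ is a fricative, so /t/ must become a fricative as well.
Changing only its manner to fricative gives [s] — the voiceless alveolar fricative.
At the second juncture, /g/ likewise becomes [ɣ] adjacent to /θ/.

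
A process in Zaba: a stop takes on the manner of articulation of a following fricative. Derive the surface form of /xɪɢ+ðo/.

[xɪʁðo]

The rule targets /ɢ/ (voiced uvular stop), which sits before the trigger /ð/ (fricative).
A voiced uvular fricative is [ʁ], so the surface segment is [ʁ].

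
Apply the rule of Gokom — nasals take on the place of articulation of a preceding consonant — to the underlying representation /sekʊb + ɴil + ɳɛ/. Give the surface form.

[sekʊbmilnɛ]

/ɴ/ is a voiced uvular nasal. The preceding trigger /b/ is bilabial, so /ɴ/ must become bilabial as well.
The voiced bilabial nasal is [m], so /ɴ/ → [m].
The same rule applies at the second boundary: /ɳ/ → [n] next to /l/.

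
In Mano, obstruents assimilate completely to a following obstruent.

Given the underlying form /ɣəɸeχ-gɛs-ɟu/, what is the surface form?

[ɣəɸeggɛɟɟu]

/χ/ is the segment targeted by the rule; it sits immediately before /g/, so it assimilates completely and surfaces as [g].
The same rule applies at the second boundary: /s/ → [ɟ] next to /ɟ/.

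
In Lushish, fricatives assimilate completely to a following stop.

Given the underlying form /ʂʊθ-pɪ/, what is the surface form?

[ʂʊppɪ]

/θ/ is the segment targeted by the rule; it sits immediately before /p/, so it assimilates completely and surfaces as [p].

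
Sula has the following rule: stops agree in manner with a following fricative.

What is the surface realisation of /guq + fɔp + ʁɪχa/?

/q/ is a voiceless uvular stop. The following trigger /f/ is a fricative, so /q/ must become a fricative as well.
A voiceless uvular fricative is [χ], so the surface segment is [χ].
At the second juncture, /p/ likewise becomes [ɸ] adjacent to /ʁ/.

[guχfɔɸʁɪχa]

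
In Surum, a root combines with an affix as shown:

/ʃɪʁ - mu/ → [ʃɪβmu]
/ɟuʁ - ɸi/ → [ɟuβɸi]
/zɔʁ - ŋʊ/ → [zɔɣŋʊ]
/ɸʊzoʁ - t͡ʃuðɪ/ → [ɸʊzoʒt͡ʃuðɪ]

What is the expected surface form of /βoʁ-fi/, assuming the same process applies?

[βovfi]

The data show regressive place assimilation: /ʁ/ → [β] before /m/; /ʁ/ → [β] before /ɸ/; /ʁ/ → [ɣ] before /ŋ/; /ʁ/ → [ʒ] before /t͡ʃ/. In each pair only place changes, matching the following consonant, while manner and voice stay constant.
The rule targets /ʁ/ (voiced uvular fricative), which sits before the trigger /f/ (labiodental).
The voiced labiodental fricative is [v], so /ʁ/ → [v].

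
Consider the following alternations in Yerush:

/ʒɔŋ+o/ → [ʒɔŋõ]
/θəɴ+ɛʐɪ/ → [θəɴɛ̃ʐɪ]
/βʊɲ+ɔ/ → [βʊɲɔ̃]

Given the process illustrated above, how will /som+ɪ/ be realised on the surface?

[somɪ̃]

The data show progressive nasality assimilation (vowel nasalisation): /o/ → [õ] after /ŋ/; /ɛ/ → [ɛ̃] after /ɴ/; /ɔ/ → [ɔ̃] after /ɲ/ — a vowel is nasalised by an immediately preceding nasal consonant.
/ɪ/ sits next to the nasal /m/ and is therefore nasalised to [ɪ̃].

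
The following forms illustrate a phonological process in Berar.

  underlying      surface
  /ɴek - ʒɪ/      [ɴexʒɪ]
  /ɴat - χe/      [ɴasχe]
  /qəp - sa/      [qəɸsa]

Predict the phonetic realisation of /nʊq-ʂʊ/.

The data show regressive manner assimilation: /k/ → [x] before /ʒ/; /t/ → [s] before /χ/; /p/ → [ɸ] before /s/. In each pair only manner changes, matching the following consonant, while place and voice stay constant.
The rule targets /q/ (voiceless uvular stop), which sits before the trigger /ʂ/ (fricative).
Changing only its manner to fricative gives [χ] — the voiceless uvular fricative.

[nʊχʂʊ]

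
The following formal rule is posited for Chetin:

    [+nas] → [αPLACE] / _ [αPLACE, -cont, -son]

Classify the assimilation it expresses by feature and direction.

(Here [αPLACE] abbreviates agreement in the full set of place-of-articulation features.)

regressive place assimilation

The shared variable α links the value of the place features (abbreviated [PLACE]) on the target to the same value on the neighbouring segment, so place is the feature that assimilates.
Since the environment is written after the underscore, the trigger follows the target; the direction is regressive.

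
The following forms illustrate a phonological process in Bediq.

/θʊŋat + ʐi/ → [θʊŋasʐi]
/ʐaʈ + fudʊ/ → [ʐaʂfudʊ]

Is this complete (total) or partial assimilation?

The segment that alternates is /t/, which surfaces as [s] when adjacent to /ʐ/.
/t/ is a stop while /ʐ/ is a fricative; the output [s] is a fricative, matching the trigger — so the feature that spreads is manner.
Place and voice are unchanged, so the assimilation is partial, not total.
The same holds elsewhere in the data: /ʈ/ → [ʂ] before /f/ (stop → fricative, matching a fricative) — only manner changes, and always toward the following segment.

partial assimilation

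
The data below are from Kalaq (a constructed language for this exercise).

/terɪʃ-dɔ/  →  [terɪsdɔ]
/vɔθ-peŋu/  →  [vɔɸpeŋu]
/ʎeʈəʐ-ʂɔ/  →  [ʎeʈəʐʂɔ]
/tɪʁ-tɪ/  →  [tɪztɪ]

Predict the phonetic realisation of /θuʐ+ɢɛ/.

The data show regressive place assimilation: /ʃ/ → [s] before /d/; /θ/ → [ɸ] before /p/; /ʁ/ → [z] before /t/. In each pair only place changes, matching the following consonant, while manner and voice stay constant.
Nothing changes in [ʎeʈəʐʂɔ]: there the adjacent consonants already agree in place (/ʐ/ and /ʂ/ are both retroflex), so this form is consistent with the same rule.
The rule targets /ʐ/ (voiced retroflex fricative), which sits before the trigger /ɢ/ (uvular).
A voiced uvular fricative is [ʁ], so the surface segment is [ʁ].

[θuʁɢɛ]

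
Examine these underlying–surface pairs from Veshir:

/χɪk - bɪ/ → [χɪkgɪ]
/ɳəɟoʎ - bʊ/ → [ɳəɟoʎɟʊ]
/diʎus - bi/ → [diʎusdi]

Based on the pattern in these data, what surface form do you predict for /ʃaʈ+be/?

The data show progressive place assimilation: /b/ → [g] after /k/; /b/ → [ɟ] after /ʎ/; /b/ → [d] after /s/. In each pair only place changes, matching the preceding consonant, while manner and voice stay constant.
/b/ is a voiced bilabial stop. The preceding trigger /ʈ/ is retroflex, so /b/ must become retroflex as well.
The voiced retroflex stop is [ɖ], so /b/ → [ɖ].

[ʃaʈɖe]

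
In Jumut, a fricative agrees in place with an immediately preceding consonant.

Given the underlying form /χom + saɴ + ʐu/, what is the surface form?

/s/ is a voiceless alveolar fricative. The preceding trigger /m/ is bilabial, so /s/ must become bilabial as well.
The voiceless bilabial fricative is [ɸ], so /s/ → [ɸ].
The same rule applies at the second boundary: /ʐ/ → [ʁ] next to /ɴ/.

[χomɸaɴʁu]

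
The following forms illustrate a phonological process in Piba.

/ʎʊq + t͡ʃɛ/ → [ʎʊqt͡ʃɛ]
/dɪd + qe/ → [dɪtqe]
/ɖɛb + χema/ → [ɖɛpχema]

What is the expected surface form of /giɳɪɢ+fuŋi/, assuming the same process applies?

[giɳɪqfuŋi]

The data show regressive voicing assimilation: /d/ → [t] before /q/; /b/ → [p] before /χ/. In each pair only voicing changes, matching the following consonant, while place and manner stay constant.
No alternation appears in [ʎʊqt͡ʃɛ]: there the adjacent consonants already agree in voicing (/q/ and /t͡ʃ/ are both voiceless), so this form is consistent with the same rule.
The rule targets /ɢ/ (voiced uvular stop), which sits before the trigger /f/ (voiceless).
A voiceless uvular stop is [q], so the surface segment is [q].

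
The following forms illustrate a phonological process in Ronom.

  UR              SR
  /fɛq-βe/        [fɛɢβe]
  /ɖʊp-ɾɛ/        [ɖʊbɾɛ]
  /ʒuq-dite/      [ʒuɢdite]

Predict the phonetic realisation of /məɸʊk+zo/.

The data show regressive voicing assimilation: /q/ → [ɢ] before /β/; /p/ → [b] before /ɾ/; /q/ → [ɢ] before /d/. In each pair only voicing changes, matching the following consonant, while place and manner stay constant.
The rule targets /k/ (voiceless velar stop), which sits before the trigger /z/ (voiced).
A voiced velar stop is [g], so the surface segment is [g].

[məɸʊgzo]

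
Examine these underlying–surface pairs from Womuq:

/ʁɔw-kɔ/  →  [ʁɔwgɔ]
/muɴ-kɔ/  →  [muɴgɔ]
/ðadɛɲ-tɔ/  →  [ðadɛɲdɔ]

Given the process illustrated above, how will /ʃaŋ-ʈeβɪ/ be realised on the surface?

The data show progressive voicing assimilation: /k/ → [g] after /w/; /k/ → [g] after /ɴ/; /t/ → [d] after /ɲ/. In each pair only voicing changes, matching the preceding consonant, while place and manner stay constant.
/ʈ/ is a voiceless retroflex stop. The preceding trigger /ŋ/ is voiced, so /ʈ/ must become voiced as well.
The voiced retroflex stop is [ɖ], so /ʈ/ → [ɖ].

[ʃaŋɖeβɪ]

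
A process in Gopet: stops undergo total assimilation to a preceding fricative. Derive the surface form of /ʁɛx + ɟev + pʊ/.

/ɟ/ is the segment targeted by the rule; it sits immediately after /x/, so it assimilates completely and surfaces as [x].
At the second juncture, /p/ likewise becomes [v] adjacent to /v/.

[ʁɛxxevvʊ]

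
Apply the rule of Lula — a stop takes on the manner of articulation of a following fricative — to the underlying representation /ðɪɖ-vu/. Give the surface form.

/ɖ/ is a voiced retroflex stop. The following trigger /v/ is a fricative, so /ɖ/ must become a fricative as well.
Changing only its manner to fricative gives [ʐ] — the voiced retroflex fricative.

[ðɪʐvu]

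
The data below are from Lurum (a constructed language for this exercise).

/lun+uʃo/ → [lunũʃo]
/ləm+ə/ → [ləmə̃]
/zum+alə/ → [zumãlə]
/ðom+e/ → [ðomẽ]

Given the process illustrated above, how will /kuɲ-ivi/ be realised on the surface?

The data show progressive nasality assimilation (vowel nasalisation): /u/ → [ũ] after /n/; /ə/ → [ə̃] after /m/; /a/ → [ã] after /m/; /e/ → [ẽ] after /m/ — a vowel is nasalised by an immediately preceding nasal consonant.
The vowel /i/ is adjacent to the preceding nasal /ɲ/, so it acquires [+nasal] and surfaces as [ĩ].

[kuɲĩvi]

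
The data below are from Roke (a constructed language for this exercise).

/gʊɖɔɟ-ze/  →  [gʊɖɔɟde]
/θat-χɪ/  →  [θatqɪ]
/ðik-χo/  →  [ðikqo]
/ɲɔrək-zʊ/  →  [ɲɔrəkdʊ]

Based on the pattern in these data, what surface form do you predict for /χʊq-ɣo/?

[χʊqgo]

The data show progressive manner assimilation: /z/ → [d] after /ɟ/; /χ/ → [q] after /t/; /χ/ → [q] after /k/; /z/ → [d] after /k/. In each pair only manner changes, matching the preceding consonant, while place and voice stay constant.
/ɣ/ is a voiced velar fricative. The preceding trigger /q/ is a stop, so /ɣ/ must become a stop as well.
Changing only its manner to stop gives [g] — the voiced velar stop.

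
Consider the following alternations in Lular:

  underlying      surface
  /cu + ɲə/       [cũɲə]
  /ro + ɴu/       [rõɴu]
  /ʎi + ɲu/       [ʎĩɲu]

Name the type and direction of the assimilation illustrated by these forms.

The vowel /u/ surfaces as nasalised [ũ] next to the following nasal /ɲ/ — it has acquired the [+nasal] feature of its neighbour.
Likewise in the remaining data: /o/ → [õ] before /ɴ/; /i/ → [ĩ] before /ɲ/ — each time a vowel is nasalised next to a following nasal.
Because the conditioning nasal is to the right of the vowel that changes, the process is regressive (anticipatory).

regressive nasality assimilation (vowel nasalisation)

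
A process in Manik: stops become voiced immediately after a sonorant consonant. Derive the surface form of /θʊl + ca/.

[θʊlɟa]

The rule targets /c/ (voiceless palatal stop), which sits after the trigger /l/ (voiced).
A voiced palatal stop is [ɟ], so the surface segment is [ɟ].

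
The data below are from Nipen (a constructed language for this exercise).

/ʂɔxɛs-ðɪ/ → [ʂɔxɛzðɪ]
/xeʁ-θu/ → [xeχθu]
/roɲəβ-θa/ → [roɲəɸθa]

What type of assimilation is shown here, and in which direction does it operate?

Underlying /s/ is realised as [z] next to /ð/; /ð/ itself does not change.
/s/ is voiceless while /ð/ is voiced; the output [z] is voiced, matching the trigger — so the feature that spreads is voicing.
Place and manner are unchanged, so the assimilation is partial, not total.
The other alternating forms pattern the same way: /ʁ/ → [χ] before /θ/ (voiced → voiceless, matching voiceless); /β/ → [ɸ] before /θ/ (voiced → voiceless, matching voiceless) — only voicing changes, and always toward the following segment.
Since the segment that changes precedes the conditioning segment, the assimilation is regressive.

regressive voicing assimilation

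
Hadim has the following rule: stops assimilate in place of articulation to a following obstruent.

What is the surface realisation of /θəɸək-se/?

[θəɸətse]

/k/ is a voiceless velar stop. The following trigger /s/ is alveolar, so /k/ must become alveolar as well.
Changing only its place to alveolar gives [t] — the voiceless alveolar stop.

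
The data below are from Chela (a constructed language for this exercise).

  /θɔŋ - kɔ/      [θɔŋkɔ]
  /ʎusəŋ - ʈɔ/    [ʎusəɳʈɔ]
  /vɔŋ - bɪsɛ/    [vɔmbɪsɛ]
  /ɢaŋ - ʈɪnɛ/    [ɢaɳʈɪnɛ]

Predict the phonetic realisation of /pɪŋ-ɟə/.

The data show regressive place assimilation: /ŋ/ → [ɳ] before /ʈ/; /ŋ/ → [m] before /b/. In each pair only place changes, matching the following consonant, while manner and voice stay constant.
No alternation appears in [θɔŋkɔ]: there the adjacent consonants already agree in place (/ŋ/ and /k/ are both velar), so this form is consistent with the same rule.
The rule targets /ŋ/ (voiced velar nasal), which sits before the trigger /ɟ/ (palatal).
Changing only its place to palatal gives [ɲ] — the voiced palatal nasal.

[pɪɲɟə]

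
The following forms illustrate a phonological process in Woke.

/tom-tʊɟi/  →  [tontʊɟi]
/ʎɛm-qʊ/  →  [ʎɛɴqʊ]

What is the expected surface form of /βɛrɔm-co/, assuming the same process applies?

[βɛrɔɲco]

The data show regressive place assimilation: /m/ → [n] before /t/; /m/ → [ɴ] before /q/. In each pair only place changes, matching the following consonant, while manner and voice stay constant.
/m/ is a voiced bilabial nasal. The following trigger /c/ is palatal, so /m/ must become palatal as well.
A voiced palatal nasal is [ɲ], so the surface segment is [ɲ].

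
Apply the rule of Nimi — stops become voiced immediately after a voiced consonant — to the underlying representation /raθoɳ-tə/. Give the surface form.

/t/ is a voiceless alveolar stop. The preceding trigger /ɳ/ is voiced, so /t/ must become voiced as well.
The voiced alveolar stop is [d], so /t/ → [d].

[raθoɳdə]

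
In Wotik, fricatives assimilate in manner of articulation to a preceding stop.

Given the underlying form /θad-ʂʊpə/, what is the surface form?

The rule targets /ʂ/ (voiceless retroflex fricative), which sits after the trigger /d/ (stop).
A voiceless retroflex stop is [ʈ], so the surface segment is [ʈ].

[θadʈʊpə]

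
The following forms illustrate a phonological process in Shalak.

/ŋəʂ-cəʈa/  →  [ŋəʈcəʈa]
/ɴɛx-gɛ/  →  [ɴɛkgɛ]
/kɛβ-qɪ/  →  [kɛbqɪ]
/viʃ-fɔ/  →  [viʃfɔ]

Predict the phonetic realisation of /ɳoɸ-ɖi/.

The data show regressive manner assimilation: /ʂ/ → [ʈ] before /c/; /x/ → [k] before /g/; /β/ → [b] before /q/. In each pair only manner changes, matching the following consonant, while place and voice stay constant.
Nothing changes in [viʃfɔ]: there the adjacent consonants already agree in manner (/ʃ/ and /f/ are both fricatives), so this form is consistent with the same rule.
The rule targets /ɸ/ (voiceless bilabial fricative), which sits before the trigger /ɖ/ (stop).
A voiceless bilabial stop is [p], so the surface segment is [p].

[ɳopɖi]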